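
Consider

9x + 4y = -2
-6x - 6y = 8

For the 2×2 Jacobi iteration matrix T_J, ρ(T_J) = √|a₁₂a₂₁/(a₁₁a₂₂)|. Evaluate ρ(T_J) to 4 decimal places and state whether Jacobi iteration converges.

0.6667

a₁₂a₂₁/(a₁₁a₂₂) = (4)·(-6) / ((9)·(-6)) = 0.444444
ρ = √|0.444444| = √0.444444 = 0.6667
ρ < 1, so Jacobi converges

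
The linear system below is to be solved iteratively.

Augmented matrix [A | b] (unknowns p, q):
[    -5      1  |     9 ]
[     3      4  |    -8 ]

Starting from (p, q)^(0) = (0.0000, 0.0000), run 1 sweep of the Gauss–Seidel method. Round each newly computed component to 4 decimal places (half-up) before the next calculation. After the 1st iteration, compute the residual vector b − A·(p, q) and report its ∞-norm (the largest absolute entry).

0.6500

Iteration 1:
  p = (9 - (1)·0.0000) / (-5) = -1.8000
  q = (-8 - (3)·-1.8000) / (4) = -0.6500
Residual b − A·x = (0.6500, 0.0000); ∞-norm = 0.6500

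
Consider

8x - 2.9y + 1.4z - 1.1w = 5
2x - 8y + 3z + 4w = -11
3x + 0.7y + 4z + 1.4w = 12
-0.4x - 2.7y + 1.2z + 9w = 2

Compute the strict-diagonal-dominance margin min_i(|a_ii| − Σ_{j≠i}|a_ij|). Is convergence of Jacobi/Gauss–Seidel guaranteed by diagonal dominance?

row 1: |8| − (2.9+1.4+1.1) = 2.6
row 2: |-8| − (2+3+4) = -1
row 3: |4| − (3+0.7+1.4) = -1.1
row 4: |9| − (0.4+2.7+1.2) = 4.7
minimum over rows = -1.1 → not strictly diagonally dominant

-1.1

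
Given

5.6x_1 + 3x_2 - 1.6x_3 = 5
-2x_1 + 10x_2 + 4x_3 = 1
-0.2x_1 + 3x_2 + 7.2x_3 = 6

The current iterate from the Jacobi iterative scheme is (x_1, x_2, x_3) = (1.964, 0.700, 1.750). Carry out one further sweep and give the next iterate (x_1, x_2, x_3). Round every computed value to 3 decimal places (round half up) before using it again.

(1.018, -0.207, 0.596)

One sweep:
  x_1 = (5 - (3)·0.700 - (-1.6)·1.750) / (5.6) = 1.018
  x_2 = (1 - (-2)·1.964 - (4)·1.750) / (10) = -0.207
  x_3 = (6 - (-0.2)·1.964 - (3)·0.700) / (7.2) = 0.596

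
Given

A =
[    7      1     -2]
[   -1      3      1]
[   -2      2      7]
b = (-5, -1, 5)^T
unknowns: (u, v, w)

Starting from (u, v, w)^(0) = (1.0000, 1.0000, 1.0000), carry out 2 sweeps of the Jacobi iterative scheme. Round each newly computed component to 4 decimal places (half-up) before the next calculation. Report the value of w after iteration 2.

Iteration 1:
  u = (-5 - (1)·1.0000 - (-2)·1.0000) / (7) = -0.5714
  v = (-1 - (-1)·1.0000 - (1)·1.0000) / (3) = -0.3333
  w = (5 - (-2)·1.0000 - (2)·1.0000) / (7) = 0.7143
Iteration 2:
  u = (-5 - (1)·-0.3333 - (-2)·0.7143) / (7) = -0.4626
  v = (-1 - (-1)·-0.5714 - (1)·0.7143) / (3) = -0.7619
  w = (5 - (-2)·-0.5714 - (2)·-0.3333) / (7) = 0.6463

0.6463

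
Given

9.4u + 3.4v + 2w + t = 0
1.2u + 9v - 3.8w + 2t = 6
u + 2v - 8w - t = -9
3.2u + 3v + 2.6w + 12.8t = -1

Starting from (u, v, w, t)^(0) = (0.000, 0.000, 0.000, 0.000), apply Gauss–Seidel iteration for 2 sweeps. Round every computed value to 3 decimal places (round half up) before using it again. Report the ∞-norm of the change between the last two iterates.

0.717

Iteration 1:
  u = (0 - (3.4)·0.000 - (2)·0.000 - (1)·0.000) / (9.4) = 0.000
  v = (6 - (1.2)·0.000 - (-3.8)·0.000 - (2)·0.000) / (9) = 0.667
  w = (-9 - (1)·0.000 - (2)·0.667 - (-1)·0.000) / (-8) = 1.292
  t = (-1 - (3.2)·0.000 - (3)·0.667 - (2.6)·1.292) / (12.8) = -0.497
Iteration 2:
  u = (0 - (3.4)·0.667 - (2)·1.292 - (1)·-0.497) / (9.4) = -0.463
  v = (6 - (1.2)·-0.463 - (-3.8)·1.292 - (2)·-0.497) / (9) = 1.384
  w = (-9 - (1)·-0.463 - (2)·1.384 - (-1)·-0.497) / (-8) = 1.475
  t = (-1 - (3.2)·-0.463 - (3)·1.384 - (2.6)·1.475) / (12.8) = -0.586
Change: (-0.463, 0.717, 0.183, -0.089) → max |·| = 0.717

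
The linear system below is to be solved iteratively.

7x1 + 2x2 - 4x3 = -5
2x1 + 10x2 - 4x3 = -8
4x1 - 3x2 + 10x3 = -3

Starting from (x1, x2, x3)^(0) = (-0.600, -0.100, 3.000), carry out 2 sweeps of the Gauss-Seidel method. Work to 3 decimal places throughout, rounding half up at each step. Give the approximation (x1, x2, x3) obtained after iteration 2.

Iteration 1:
  x1 = (-5 - (2)·-0.100 - (-4)·3.000) / (7) = 1.029
  x2 = (-8 - (2)·1.029 - (-4)·3.000) / (10) = 0.194
  x3 = (-3 - (4)·1.029 - (-3)·0.194) / (10) = -0.653
Iteration 2:
  x1 = (-5 - (2)·0.194 - (-4)·-0.653) / (7) = -1.143
  x2 = (-8 - (2)·-1.143 - (-4)·-0.653) / (10) = -0.833
  x3 = (-3 - (4)·-1.143 - (-3)·-0.833) / (10) = -0.093

(-1.143, -0.833, -0.093)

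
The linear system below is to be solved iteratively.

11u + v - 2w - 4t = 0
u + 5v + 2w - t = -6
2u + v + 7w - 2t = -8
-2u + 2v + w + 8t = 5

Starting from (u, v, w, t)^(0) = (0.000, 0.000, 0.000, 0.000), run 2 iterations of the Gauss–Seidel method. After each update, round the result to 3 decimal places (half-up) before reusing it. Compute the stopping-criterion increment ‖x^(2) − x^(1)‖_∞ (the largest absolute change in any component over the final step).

0.535

Iteration 1:
  u = (0 - (1)·0.000 - (-2)·0.000 - (-4)·0.000) / (11) = 0.000
  v = (-6 - (1)·0.000 - (2)·0.000 - (-1)·0.000) / (5) = -1.200
  w = (-8 - (2)·0.000 - (1)·-1.200 - (-2)·0.000) / (7) = -0.971
  t = (5 - (-2)·0.000 - (2)·-1.200 - (1)·-0.971) / (8) = 1.046
Iteration 2:
  u = (0 - (1)·-1.200 - (-2)·-0.971 - (-4)·1.046) / (11) = 0.313
  v = (-6 - (1)·0.313 - (2)·-0.971 - (-1)·1.046) / (5) = -0.665
  w = (-8 - (2)·0.313 - (1)·-0.665 - (-2)·1.046) / (7) = -0.838
  t = (5 - (-2)·0.313 - (2)·-0.665 - (1)·-0.838) / (8) = 0.974
Change: (0.313, 0.535, 0.133, -0.072) → max |·| = 0.535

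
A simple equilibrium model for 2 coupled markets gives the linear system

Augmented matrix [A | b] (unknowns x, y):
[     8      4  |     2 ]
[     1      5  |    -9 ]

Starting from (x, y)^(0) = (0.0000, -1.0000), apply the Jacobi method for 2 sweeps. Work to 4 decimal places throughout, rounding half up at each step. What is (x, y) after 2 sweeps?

(1.1500, -1.9500)

Iteration 1:
  x = (2 - (4)·-1.0000) / (8) = 0.7500
  y = (-9 - (1)·0.0000) / (5) = -1.8000
Iteration 2:
  x = (2 - (4)·-1.8000) / (8) = 1.1500
  y = (-9 - (1)·0.7500) / (5) = -1.9500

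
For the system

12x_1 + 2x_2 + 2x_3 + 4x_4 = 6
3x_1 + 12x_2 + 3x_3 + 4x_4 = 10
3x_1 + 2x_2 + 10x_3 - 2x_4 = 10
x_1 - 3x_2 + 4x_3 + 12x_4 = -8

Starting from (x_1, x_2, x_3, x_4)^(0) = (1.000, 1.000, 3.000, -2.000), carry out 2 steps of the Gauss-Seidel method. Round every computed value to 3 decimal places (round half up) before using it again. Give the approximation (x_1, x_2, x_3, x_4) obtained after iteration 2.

(0.562, 0.832, 0.533, -0.683)

Iteration 1:
  x_1 = (6 - (2)·1.000 - (2)·3.000 - (4)·-2.000) / (12) = 0.500
  x_2 = (10 - (3)·0.500 - (3)·3.000 - (4)·-2.000) / (12) = 0.625
  x_3 = (10 - (3)·0.500 - (2)·0.625 - (-2)·-2.000) / (10) = 0.325
  x_4 = (-8 - (1)·0.500 - (-3)·0.625 - (4)·0.325) / (12) = -0.660
Iteration 2:
  x_1 = (6 - (2)·0.625 - (2)·0.325 - (4)·-0.660) / (12) = 0.562
  x_2 = (10 - (3)·0.562 - (3)·0.325 - (4)·-0.660) / (12) = 0.832
  x_3 = (10 - (3)·0.562 - (2)·0.832 - (-2)·-0.660) / (10) = 0.533
  x_4 = (-8 - (1)·0.562 - (-3)·0.832 - (4)·0.533) / (12) = -0.683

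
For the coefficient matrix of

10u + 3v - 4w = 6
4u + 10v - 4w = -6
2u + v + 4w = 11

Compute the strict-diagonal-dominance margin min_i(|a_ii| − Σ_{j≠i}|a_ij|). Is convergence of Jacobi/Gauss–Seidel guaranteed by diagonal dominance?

1

row 1: |10| − (3+4) = 3
row 2: |10| − (4+4) = 2
row 3: |4| − (2+1) = 1
minimum over rows = 1 → strictly diagonally dominant (convergence guaranteed)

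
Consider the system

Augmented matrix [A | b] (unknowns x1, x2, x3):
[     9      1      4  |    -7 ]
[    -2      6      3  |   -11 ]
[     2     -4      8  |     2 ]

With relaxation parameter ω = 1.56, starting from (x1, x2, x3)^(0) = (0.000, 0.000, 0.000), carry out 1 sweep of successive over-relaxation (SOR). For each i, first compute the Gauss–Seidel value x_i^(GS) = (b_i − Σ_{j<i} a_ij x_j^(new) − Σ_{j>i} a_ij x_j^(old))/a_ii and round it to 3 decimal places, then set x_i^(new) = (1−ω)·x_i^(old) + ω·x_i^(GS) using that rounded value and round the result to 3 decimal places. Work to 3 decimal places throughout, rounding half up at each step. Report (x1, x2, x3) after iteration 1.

Iteration 1:
  x1: GS value = (-7 - (1)·0.000 - (4)·0.000) / (9) = -0.778;  x1 ← (1−ω)·0.000 + ω·-0.778 = -1.214
  x2: GS value = (-11 - (-2)·-1.214 - (3)·0.000) / (6) = -2.238;  x2 ← (1−ω)·0.000 + ω·-2.238 = -3.491
  x3: GS value = (2 - (2)·-1.214 - (-4)·-3.491) / (8) = -1.192;  x3 ← (1−ω)·0.000 + ω·-1.192 = -1.860

(-1.214, -3.491, -1.860)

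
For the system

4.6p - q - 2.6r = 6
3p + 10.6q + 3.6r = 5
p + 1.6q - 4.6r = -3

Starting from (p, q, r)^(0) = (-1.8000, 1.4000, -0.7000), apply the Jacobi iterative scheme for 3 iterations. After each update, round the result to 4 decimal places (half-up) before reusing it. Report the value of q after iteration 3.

-0.5471

Iteration 1:
  p = (6 - (-1)·1.4000 - (-2.6)·-0.7000) / (4.6) = 1.2130
  q = (5 - (3)·-1.8000 - (3.6)·-0.7000) / (10.6) = 1.2189
  r = (-3 - (1)·-1.8000 - (1.6)·1.4000) / (-4.6) = 0.7478
Iteration 2:
  p = (6 - (-1)·1.2189 - (-2.6)·0.7478) / (4.6) = 1.9920
  q = (5 - (3)·1.2130 - (3.6)·0.7478) / (10.6) = -0.1256
  r = (-3 - (1)·1.2130 - (1.6)·1.2189) / (-4.6) = 1.3398
Iteration 3:
  p = (6 - (-1)·-0.1256 - (-2.6)·1.3398) / (4.6) = 2.0343
  q = (5 - (3)·1.9920 - (3.6)·1.3398) / (10.6) = -0.5471
  r = (-3 - (1)·1.9920 - (1.6)·-0.1256) / (-4.6) = 1.0415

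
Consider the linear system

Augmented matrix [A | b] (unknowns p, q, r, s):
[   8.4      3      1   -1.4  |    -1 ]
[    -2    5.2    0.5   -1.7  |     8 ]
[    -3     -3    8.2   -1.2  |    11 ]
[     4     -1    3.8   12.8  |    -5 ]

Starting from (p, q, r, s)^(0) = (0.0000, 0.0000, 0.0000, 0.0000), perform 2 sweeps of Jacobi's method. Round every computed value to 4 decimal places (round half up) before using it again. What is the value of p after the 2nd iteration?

-0.8933

Iteration 1:
  p = (-1 - (3)·0.0000 - (1)·0.0000 - (-1.4)·0.0000) / (8.4) = -0.1190
  q = (8 - (-2)·0.0000 - (0.5)·0.0000 - (-1.7)·0.0000) / (5.2) = 1.5385
  r = (11 - (-3)·0.0000 - (-3)·0.0000 - (-1.2)·0.0000) / (8.2) = 1.3415
  s = (-5 - (4)·0.0000 - (-1)·0.0000 - (3.8)·0.0000) / (12.8) = -0.3906
Iteration 2:
  p = (-1 - (3)·1.5385 - (1)·1.3415 - (-1.4)·-0.3906) / (8.4) = -0.8933
  q = (8 - (-2)·-0.1190 - (0.5)·1.3415 - (-1.7)·-0.3906) / (5.2) = 1.2360
  r = (11 - (-3)·-0.1190 - (-3)·1.5385 - (-1.2)·-0.3906) / (8.2) = 1.8036
  s = (-5 - (4)·-0.1190 - (-1)·1.5385 - (3.8)·1.3415) / (12.8) = -0.6315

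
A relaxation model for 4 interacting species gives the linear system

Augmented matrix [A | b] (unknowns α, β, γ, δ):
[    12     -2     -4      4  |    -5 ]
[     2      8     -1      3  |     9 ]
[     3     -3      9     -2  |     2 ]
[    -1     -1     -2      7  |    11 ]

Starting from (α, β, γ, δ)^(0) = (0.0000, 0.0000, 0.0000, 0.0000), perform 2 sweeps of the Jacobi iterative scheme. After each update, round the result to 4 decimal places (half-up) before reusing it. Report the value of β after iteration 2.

Iteration 1:
  α = (-5 - (-2)·0.0000 - (-4)·0.0000 - (4)·0.0000) / (12) = -0.4167
  β = (9 - (2)·0.0000 - (-1)·0.0000 - (3)·0.0000) / (8) = 1.1250
  γ = (2 - (3)·0.0000 - (-3)·0.0000 - (-2)·0.0000) / (9) = 0.2222
  δ = (11 - (-1)·0.0000 - (-1)·0.0000 - (-2)·0.0000) / (7) = 1.5714
Iteration 2:
  α = (-5 - (-2)·1.1250 - (-4)·0.2222 - (4)·1.5714) / (12) = -0.6789
  β = (9 - (2)·-0.4167 - (-1)·0.2222 - (3)·1.5714) / (8) = 0.6677
  γ = (2 - (3)·-0.4167 - (-3)·1.1250 - (-2)·1.5714) / (9) = 1.0853
  δ = (11 - (-1)·-0.4167 - (-1)·1.1250 - (-2)·0.2222) / (7) = 1.7361

0.6677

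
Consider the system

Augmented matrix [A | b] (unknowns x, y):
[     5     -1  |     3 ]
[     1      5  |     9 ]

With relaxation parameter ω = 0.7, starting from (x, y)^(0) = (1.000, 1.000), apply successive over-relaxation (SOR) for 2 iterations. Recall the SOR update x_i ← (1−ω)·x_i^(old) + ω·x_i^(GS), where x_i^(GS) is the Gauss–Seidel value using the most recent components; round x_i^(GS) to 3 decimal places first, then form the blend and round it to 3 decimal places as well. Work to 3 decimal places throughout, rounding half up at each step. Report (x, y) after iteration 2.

(0.880, 1.569)

Iteration 1:
  x: GS value = (3 - (-1)·1.000) / (5) = 0.800;  x ← (1−ω)·1.000 + ω·0.800 = 0.860
  y: GS value = (9 - (1)·0.860) / (5) = 1.628;  y ← (1−ω)·1.000 + ω·1.628 = 1.440
Iteration 2:
  x: GS value = (3 - (-1)·1.440) / (5) = 0.888;  x ← (1−ω)·0.860 + ω·0.888 = 0.880
  y: GS value = (9 - (1)·0.880) / (5) = 1.624;  y ← (1−ω)·1.440 + ω·1.624 = 1.569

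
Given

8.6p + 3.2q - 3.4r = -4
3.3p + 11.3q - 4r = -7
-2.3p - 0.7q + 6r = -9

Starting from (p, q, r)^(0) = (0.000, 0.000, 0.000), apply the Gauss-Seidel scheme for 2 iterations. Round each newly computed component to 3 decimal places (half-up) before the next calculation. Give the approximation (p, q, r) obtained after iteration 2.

Iteration 1:
  p = (-4 - (3.2)·0.000 - (-3.4)·0.000) / (8.6) = -0.465
  q = (-7 - (3.3)·-0.465 - (-4)·0.000) / (11.3) = -0.484
  r = (-9 - (-2.3)·-0.465 - (-0.7)·-0.484) / (6) = -1.735
Iteration 2:
  p = (-4 - (3.2)·-0.484 - (-3.4)·-1.735) / (8.6) = -0.971
  q = (-7 - (3.3)·-0.971 - (-4)·-1.735) / (11.3) = -0.950
  r = (-9 - (-2.3)·-0.971 - (-0.7)·-0.950) / (6) = -1.983

(-0.971, -0.950, -1.983)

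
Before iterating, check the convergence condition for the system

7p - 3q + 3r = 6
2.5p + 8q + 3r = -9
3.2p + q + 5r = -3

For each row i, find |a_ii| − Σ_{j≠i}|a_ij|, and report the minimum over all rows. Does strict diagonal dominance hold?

0.8

row 1: |7| − (3+3) = 1
row 2: |8| − (2.5+3) = 2.5
row 3: |5| − (3.2+1) = 0.8
minimum over rows = 0.8 → strictly diagonally dominant (convergence guaranteed)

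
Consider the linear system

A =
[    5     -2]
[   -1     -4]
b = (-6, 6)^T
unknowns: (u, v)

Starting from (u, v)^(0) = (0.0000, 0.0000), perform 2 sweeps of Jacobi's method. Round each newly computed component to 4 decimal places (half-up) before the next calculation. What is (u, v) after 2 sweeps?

Iteration 1:
  u = (-6 - (-2)·0.0000) / (5) = -1.2000
  v = (6 - (-1)·0.0000) / (-4) = -1.5000
Iteration 2:
  u = (-6 - (-2)·-1.5000) / (5) = -1.8000
  v = (6 - (-1)·-1.2000) / (-4) = -1.2000

(-1.8000, -1.2000)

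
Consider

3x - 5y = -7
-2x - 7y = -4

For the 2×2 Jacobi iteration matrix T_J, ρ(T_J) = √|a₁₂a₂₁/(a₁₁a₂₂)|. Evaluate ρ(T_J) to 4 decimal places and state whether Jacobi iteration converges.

a₁₂a₂₁/(a₁₁a₂₂) = (-5)·(-2) / ((3)·(-7)) = -0.476190
ρ = √|-0.476190| = √0.476190 = 0.6901
ρ < 1, so Jacobi converges

0.6901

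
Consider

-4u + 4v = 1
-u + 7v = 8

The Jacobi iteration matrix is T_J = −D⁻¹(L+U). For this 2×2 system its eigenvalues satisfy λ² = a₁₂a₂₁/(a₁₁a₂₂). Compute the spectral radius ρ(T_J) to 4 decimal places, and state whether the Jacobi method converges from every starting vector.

0.3780

a₁₂a₂₁/(a₁₁a₂₂) = (4)·(-1) / ((-4)·(7)) = 0.142857
ρ = √|0.142857| = √0.142857 = 0.3780
ρ < 1, so Jacobi converges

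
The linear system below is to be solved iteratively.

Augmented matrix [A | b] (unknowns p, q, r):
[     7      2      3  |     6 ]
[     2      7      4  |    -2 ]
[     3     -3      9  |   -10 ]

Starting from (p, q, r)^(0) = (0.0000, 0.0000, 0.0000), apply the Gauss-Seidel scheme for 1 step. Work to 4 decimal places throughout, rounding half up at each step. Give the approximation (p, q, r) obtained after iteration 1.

Iteration 1:
  p = (6 - (2)·0.0000 - (3)·0.0000) / (7) = 0.8571
  q = (-2 - (2)·0.8571 - (4)·0.0000) / (7) = -0.5306
  r = (-10 - (3)·0.8571 - (-3)·-0.5306) / (9) = -1.5737

(0.8571, -0.5306, -1.5737)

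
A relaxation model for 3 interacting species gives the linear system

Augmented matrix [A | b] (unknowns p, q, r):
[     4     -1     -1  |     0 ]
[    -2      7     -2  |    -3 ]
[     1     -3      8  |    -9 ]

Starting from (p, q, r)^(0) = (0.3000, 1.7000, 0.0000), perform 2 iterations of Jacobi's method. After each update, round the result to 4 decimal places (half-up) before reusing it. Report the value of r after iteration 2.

Iteration 1:
  p = (0 - (-1)·1.7000 - (-1)·0.0000) / (4) = 0.4250
  q = (-3 - (-2)·0.3000 - (-2)·0.0000) / (7) = -0.3429
  r = (-9 - (1)·0.3000 - (-3)·1.7000) / (8) = -0.5250
Iteration 2:
  p = (0 - (-1)·-0.3429 - (-1)·-0.5250) / (4) = -0.2170
  q = (-3 - (-2)·0.4250 - (-2)·-0.5250) / (7) = -0.4571
  r = (-9 - (1)·0.4250 - (-3)·-0.3429) / (8) = -1.3067

-1.3067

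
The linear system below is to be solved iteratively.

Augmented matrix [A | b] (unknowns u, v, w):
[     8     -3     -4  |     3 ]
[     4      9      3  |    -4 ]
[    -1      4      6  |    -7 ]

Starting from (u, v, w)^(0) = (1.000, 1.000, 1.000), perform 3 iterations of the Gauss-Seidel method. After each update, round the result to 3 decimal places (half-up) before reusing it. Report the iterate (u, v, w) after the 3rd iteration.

(-0.236, -0.020, -1.193)

Iteration 1:
  u = (3 - (-3)·1.000 - (-4)·1.000) / (8) = 1.250
  v = (-4 - (4)·1.250 - (3)·1.000) / (9) = -1.333
  w = (-7 - (-1)·1.250 - (4)·-1.333) / (6) = -0.070
Iteration 2:
  u = (3 - (-3)·-1.333 - (-4)·-0.070) / (8) = -0.160
  v = (-4 - (4)·-0.160 - (3)·-0.070) / (9) = -0.350
  w = (-7 - (-1)·-0.160 - (4)·-0.350) / (6) = -0.960
Iteration 3:
  u = (3 - (-3)·-0.350 - (-4)·-0.960) / (8) = -0.236
  v = (-4 - (4)·-0.236 - (3)·-0.960) / (9) = -0.020
  w = (-7 - (-1)·-0.236 - (4)·-0.020) / (6) = -1.193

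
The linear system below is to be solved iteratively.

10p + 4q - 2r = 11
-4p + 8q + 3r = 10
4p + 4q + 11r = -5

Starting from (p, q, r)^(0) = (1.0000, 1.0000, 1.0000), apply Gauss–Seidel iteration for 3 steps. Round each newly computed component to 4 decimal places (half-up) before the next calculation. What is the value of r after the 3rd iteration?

Iteration 1:
  p = (11 - (4)·1.0000 - (-2)·1.0000) / (10) = 0.9000
  q = (10 - (-4)·0.9000 - (3)·1.0000) / (8) = 1.3250
  r = (-5 - (4)·0.9000 - (4)·1.3250) / (11) = -1.2636
Iteration 2:
  p = (11 - (4)·1.3250 - (-2)·-1.2636) / (10) = 0.3173
  q = (10 - (-4)·0.3173 - (3)·-1.2636) / (8) = 1.8825
  r = (-5 - (4)·0.3173 - (4)·1.8825) / (11) = -1.2545
Iteration 3:
  p = (11 - (4)·1.8825 - (-2)·-1.2545) / (10) = 0.0961
  q = (10 - (-4)·0.0961 - (3)·-1.2545) / (8) = 1.7685
  r = (-5 - (4)·0.0961 - (4)·1.7685) / (11) = -1.1326

-1.1326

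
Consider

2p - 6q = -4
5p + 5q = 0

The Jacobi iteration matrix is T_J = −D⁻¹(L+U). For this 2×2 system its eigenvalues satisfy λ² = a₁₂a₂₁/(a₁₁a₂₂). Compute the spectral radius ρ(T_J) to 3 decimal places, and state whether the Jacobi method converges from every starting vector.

a₁₂a₂₁/(a₁₁a₂₂) = (-6)·(5) / ((2)·(5)) = -3.000000
ρ = √|-3.000000| = √3.000000 = 1.732
ρ > 1, so Jacobi diverges

1.732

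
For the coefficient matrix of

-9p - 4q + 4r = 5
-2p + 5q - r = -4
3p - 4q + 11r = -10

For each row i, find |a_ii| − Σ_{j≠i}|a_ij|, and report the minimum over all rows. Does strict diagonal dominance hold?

row 1: |-9| − (4+4) = 1
row 2: |5| − (2+1) = 2
row 3: |11| − (3+4) = 4
minimum over rows = 1 → strictly diagonally dominant (convergence guaranteed)

1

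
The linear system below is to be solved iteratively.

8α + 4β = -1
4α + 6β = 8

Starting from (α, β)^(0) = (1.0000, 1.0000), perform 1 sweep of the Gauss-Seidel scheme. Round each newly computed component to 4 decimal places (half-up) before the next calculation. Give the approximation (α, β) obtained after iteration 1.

(-0.6250, 1.7500)

Iteration 1:
  α = (-1 - (4)·1.0000) / (8) = -0.6250
  β = (8 - (4)·-0.6250) / (6) = 1.7500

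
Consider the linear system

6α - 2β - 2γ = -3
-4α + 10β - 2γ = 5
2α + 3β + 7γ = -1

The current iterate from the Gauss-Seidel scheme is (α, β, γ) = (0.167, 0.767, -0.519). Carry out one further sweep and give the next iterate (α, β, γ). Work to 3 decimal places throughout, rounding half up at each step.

One sweep:
  α = (-3 - (-2)·0.767 - (-2)·-0.519) / (6) = -0.417
  β = (5 - (-4)·-0.417 - (-2)·-0.519) / (10) = 0.229
  γ = (-1 - (2)·-0.417 - (3)·0.229) / (7) = -0.122

(-0.417, 0.229, -0.122)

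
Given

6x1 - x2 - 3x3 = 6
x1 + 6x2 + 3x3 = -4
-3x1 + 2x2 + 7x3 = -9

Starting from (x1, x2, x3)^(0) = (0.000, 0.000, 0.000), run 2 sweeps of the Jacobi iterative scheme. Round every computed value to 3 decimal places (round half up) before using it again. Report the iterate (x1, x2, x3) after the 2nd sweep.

(0.246, -0.190, -0.667)

Iteration 1:
  x1 = (6 - (-1)·0.000 - (-3)·0.000) / (6) = 1.000
  x2 = (-4 - (1)·0.000 - (3)·0.000) / (6) = -0.667
  x3 = (-9 - (-3)·0.000 - (2)·0.000) / (7) = -1.286
Iteration 2:
  x1 = (6 - (-1)·-0.667 - (-3)·-1.286) / (6) = 0.246
  x2 = (-4 - (1)·1.000 - (3)·-1.286) / (6) = -0.190
  x3 = (-9 - (-3)·1.000 - (2)·-0.667) / (7) = -0.667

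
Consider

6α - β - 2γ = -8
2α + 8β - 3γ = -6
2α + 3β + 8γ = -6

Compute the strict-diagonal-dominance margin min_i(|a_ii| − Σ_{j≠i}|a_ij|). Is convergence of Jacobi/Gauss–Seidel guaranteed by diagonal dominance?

3

row 1: |6| − (1+2) = 3
row 2: |8| − (2+3) = 3
row 3: |8| − (2+3) = 3
minimum over rows = 3 → strictly diagonally dominant (convergence guaranteed)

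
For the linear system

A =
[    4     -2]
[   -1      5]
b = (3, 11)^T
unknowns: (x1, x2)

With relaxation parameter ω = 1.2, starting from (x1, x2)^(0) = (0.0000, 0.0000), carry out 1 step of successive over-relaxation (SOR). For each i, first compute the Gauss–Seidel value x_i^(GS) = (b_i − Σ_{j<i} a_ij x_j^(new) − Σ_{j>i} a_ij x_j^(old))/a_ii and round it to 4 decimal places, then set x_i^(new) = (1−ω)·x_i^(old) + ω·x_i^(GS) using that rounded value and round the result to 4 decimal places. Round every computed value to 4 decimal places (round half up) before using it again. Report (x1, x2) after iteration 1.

(0.9000, 2.8560)

Iteration 1:
  x1: GS value = (3 - (-2)·0.0000) / (4) = 0.7500;  x1 ← (1−ω)·0.0000 + ω·0.7500 = 0.9000
  x2: GS value = (11 - (-1)·0.9000) / (5) = 2.3800;  x2 ← (1−ω)·0.0000 + ω·2.3800 = 2.8560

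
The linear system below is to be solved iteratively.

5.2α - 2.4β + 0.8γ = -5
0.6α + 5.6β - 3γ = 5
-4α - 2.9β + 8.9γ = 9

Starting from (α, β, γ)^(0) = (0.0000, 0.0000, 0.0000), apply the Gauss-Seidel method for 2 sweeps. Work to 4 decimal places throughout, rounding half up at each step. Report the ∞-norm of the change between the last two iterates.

Iteration 1:
  α = (-5 - (-2.4)·0.0000 - (0.8)·0.0000) / (5.2) = -0.9615
  β = (5 - (0.6)·-0.9615 - (-3)·0.0000) / (5.6) = 0.9959
  γ = (9 - (-4)·-0.9615 - (-2.9)·0.9959) / (8.9) = 0.9036
Iteration 2:
  α = (-5 - (-2.4)·0.9959 - (0.8)·0.9036) / (5.2) = -0.6409
  β = (5 - (0.6)·-0.6409 - (-3)·0.9036) / (5.6) = 1.4456
  γ = (9 - (-4)·-0.6409 - (-2.9)·1.4456) / (8.9) = 1.1942
Change: (0.3206, 0.4497, 0.2906) → max |·| = 0.4497

0.4497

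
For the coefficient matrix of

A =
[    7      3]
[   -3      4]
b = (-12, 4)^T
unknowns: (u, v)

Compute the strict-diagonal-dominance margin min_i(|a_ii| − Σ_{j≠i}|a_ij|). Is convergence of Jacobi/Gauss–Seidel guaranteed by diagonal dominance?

1

row 1: |7| − (3) = 4
row 2: |4| − (3) = 1
minimum over rows = 1 → strictly diagonally dominant (convergence guaranteed)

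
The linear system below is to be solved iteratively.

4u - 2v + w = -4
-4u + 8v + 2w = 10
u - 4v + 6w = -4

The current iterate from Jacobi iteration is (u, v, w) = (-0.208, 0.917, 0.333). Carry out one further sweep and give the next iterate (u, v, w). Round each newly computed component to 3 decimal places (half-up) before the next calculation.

One sweep:
  u = (-4 - (-2)·0.917 - (1)·0.333) / (4) = -0.625
  v = (10 - (-4)·-0.208 - (2)·0.333) / (8) = 1.063
  w = (-4 - (1)·-0.208 - (-4)·0.917) / (6) = -0.021

(-0.625, 1.063, -0.021)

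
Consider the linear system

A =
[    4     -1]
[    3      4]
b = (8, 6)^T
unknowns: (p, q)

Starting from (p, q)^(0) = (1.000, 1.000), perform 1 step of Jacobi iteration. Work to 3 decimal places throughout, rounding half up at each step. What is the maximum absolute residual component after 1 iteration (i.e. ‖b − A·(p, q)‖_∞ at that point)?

Iteration 1:
  p = (8 - (-1)·1.000) / (4) = 2.250
  q = (6 - (3)·1.000) / (4) = 0.750
Residual b − A·x = (-0.250, -3.750); ∞-norm = 3.750

3.750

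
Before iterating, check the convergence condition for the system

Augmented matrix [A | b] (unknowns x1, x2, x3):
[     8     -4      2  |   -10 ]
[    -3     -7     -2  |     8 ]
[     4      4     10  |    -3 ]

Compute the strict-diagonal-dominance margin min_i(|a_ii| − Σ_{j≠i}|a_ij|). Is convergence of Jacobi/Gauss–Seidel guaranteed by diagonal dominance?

2

row 1: |8| − (4+2) = 2
row 2: |-7| − (3+2) = 2
row 3: |10| − (4+4) = 2
minimum over rows = 2 → strictly diagonally dominant (convergence guaranteed)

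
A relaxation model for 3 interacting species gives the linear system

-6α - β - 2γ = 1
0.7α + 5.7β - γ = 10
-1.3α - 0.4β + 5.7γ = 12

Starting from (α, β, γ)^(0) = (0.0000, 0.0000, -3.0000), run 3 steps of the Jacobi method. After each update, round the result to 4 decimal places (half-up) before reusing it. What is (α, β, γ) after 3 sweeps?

(-1.2974, 2.3040, 2.0024)

Iteration 1:
  α = (1 - (-1)·0.0000 - (-2)·-3.0000) / (-6) = 0.8333
  β = (10 - (0.7)·0.0000 - (-1)·-3.0000) / (5.7) = 1.2281
  γ = (12 - (-1.3)·0.0000 - (-0.4)·0.0000) / (5.7) = 2.1053
Iteration 2:
  α = (1 - (-1)·1.2281 - (-2)·2.1053) / (-6) = -1.0731
  β = (10 - (0.7)·0.8333 - (-1)·2.1053) / (5.7) = 2.0214
  γ = (12 - (-1.3)·0.8333 - (-0.4)·1.2281) / (5.7) = 2.3815
Iteration 3:
  α = (1 - (-1)·2.0214 - (-2)·2.3815) / (-6) = -1.2974
  β = (10 - (0.7)·-1.0731 - (-1)·2.3815) / (5.7) = 2.3040
  γ = (12 - (-1.3)·-1.0731 - (-0.4)·2.0214) / (5.7) = 2.0024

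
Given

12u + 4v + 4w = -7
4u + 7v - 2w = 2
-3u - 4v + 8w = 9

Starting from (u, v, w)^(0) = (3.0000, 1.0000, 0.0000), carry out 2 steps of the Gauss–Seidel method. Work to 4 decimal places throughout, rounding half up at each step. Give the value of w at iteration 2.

1.3258

Iteration 1:
  u = (-7 - (4)·1.0000 - (4)·0.0000) / (12) = -0.9167
  v = (2 - (4)·-0.9167 - (-2)·0.0000) / (7) = 0.8095
  w = (9 - (-3)·-0.9167 - (-4)·0.8095) / (8) = 1.1860
Iteration 2:
  u = (-7 - (4)·0.8095 - (4)·1.1860) / (12) = -1.2485
  v = (2 - (4)·-1.2485 - (-2)·1.1860) / (7) = 1.3380
  w = (9 - (-3)·-1.2485 - (-4)·1.3380) / (8) = 1.3258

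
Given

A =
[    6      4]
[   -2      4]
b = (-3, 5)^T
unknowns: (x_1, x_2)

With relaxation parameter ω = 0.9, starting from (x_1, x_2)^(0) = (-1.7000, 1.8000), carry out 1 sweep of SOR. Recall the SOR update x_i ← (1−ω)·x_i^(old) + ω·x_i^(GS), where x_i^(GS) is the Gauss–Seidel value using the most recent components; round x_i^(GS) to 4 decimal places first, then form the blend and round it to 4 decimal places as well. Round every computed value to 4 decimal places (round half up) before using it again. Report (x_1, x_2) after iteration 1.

(-1.7000, 0.5400)

Iteration 1:
  x_1: GS value = (-3 - (4)·1.8000) / (6) = -1.7000;  x_1 ← (1−ω)·-1.7000 + ω·-1.7000 = -1.7000
  x_2: GS value = (5 - (-2)·-1.7000) / (4) = 0.4000;  x_2 ← (1−ω)·1.8000 + ω·0.4000 = 0.5400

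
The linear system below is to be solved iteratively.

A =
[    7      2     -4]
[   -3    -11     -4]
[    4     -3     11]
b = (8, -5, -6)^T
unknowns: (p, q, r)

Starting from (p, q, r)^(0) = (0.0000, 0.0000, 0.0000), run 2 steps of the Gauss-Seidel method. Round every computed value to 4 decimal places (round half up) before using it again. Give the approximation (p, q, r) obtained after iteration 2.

(0.5751, 0.6330, -0.5819)

Iteration 1:
  p = (8 - (2)·0.0000 - (-4)·0.0000) / (7) = 1.1429
  q = (-5 - (-3)·1.1429 - (-4)·0.0000) / (-11) = 0.1428
  r = (-6 - (4)·1.1429 - (-3)·0.1428) / (11) = -0.9221
Iteration 2:
  p = (8 - (2)·0.1428 - (-4)·-0.9221) / (7) = 0.5751
  q = (-5 - (-3)·0.5751 - (-4)·-0.9221) / (-11) = 0.6330
  r = (-6 - (4)·0.5751 - (-3)·0.6330) / (11) = -0.5819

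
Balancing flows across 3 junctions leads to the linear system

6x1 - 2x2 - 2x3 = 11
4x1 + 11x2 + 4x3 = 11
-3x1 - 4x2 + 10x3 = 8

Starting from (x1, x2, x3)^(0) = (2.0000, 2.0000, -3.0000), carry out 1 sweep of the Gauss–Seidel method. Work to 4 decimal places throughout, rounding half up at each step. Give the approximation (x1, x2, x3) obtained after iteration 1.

(1.5000, 1.5455, 1.8682)

Iteration 1:
  x1 = (11 - (-2)·2.0000 - (-2)·-3.0000) / (6) = 1.5000
  x2 = (11 - (4)·1.5000 - (4)·-3.0000) / (11) = 1.5455
  x3 = (8 - (-3)·1.5000 - (-4)·1.5455) / (10) = 1.8682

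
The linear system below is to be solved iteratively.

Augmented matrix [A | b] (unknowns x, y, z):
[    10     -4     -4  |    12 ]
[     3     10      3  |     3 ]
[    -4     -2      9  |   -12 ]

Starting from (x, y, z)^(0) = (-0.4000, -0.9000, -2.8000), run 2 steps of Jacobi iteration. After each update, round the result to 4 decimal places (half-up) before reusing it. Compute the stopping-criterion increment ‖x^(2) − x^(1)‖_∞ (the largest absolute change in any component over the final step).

1.2996

Iteration 1:
  x = (12 - (-4)·-0.9000 - (-4)·-2.8000) / (10) = -0.2800
  y = (3 - (3)·-0.4000 - (3)·-2.8000) / (10) = 1.2600
  z = (-12 - (-4)·-0.4000 - (-2)·-0.9000) / (9) = -1.7111
Iteration 2:
  x = (12 - (-4)·1.2600 - (-4)·-1.7111) / (10) = 1.0196
  y = (3 - (3)·-0.2800 - (3)·-1.7111) / (10) = 0.8973
  z = (-12 - (-4)·-0.2800 - (-2)·1.2600) / (9) = -1.1778
Change: (1.2996, -0.3627, 0.5333) → max |·| = 1.2996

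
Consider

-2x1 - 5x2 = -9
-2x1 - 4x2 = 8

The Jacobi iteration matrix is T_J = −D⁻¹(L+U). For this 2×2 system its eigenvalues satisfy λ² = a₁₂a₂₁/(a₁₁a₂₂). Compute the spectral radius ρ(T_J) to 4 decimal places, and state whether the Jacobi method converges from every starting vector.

1.1180

a₁₂a₂₁/(a₁₁a₂₂) = (-5)·(-2) / ((-2)·(-4)) = 1.250000
ρ = √|1.250000| = √1.250000 = 1.1180
ρ > 1, so Jacobi diverges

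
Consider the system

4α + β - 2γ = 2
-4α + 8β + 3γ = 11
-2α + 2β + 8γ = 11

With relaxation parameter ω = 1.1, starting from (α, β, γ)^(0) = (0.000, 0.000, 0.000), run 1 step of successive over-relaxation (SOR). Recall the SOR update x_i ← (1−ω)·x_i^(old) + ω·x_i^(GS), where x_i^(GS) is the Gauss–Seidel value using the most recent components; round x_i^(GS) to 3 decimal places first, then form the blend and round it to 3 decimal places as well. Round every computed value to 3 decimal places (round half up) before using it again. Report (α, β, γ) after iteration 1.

(0.550, 1.815, 1.165)

Iteration 1:
  α: GS value = (2 - (1)·0.000 - (-2)·0.000) / (4) = 0.500;  α ← (1−ω)·0.000 + ω·0.500 = 0.550
  β: GS value = (11 - (-4)·0.550 - (3)·0.000) / (8) = 1.650;  β ← (1−ω)·0.000 + ω·1.650 = 1.815
  γ: GS value = (11 - (-2)·0.550 - (2)·1.815) / (8) = 1.059;  γ ← (1−ω)·0.000 + ω·1.059 = 1.165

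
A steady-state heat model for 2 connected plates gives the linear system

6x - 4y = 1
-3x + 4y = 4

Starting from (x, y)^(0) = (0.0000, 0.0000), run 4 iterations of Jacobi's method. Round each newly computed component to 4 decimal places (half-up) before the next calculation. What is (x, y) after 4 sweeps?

(1.2500, 1.6875)

Iteration 1:
  x = (1 - (-4)·0.0000) / (6) = 0.1667
  y = (4 - (-3)·0.0000) / (4) = 1.0000
Iteration 2:
  x = (1 - (-4)·1.0000) / (6) = 0.8333
  y = (4 - (-3)·0.1667) / (4) = 1.1250
Iteration 3:
  x = (1 - (-4)·1.1250) / (6) = 0.9167
  y = (4 - (-3)·0.8333) / (4) = 1.6250
Iteration 4:
  x = (1 - (-4)·1.6250) / (6) = 1.2500
  y = (4 - (-3)·0.9167) / (4) = 1.6875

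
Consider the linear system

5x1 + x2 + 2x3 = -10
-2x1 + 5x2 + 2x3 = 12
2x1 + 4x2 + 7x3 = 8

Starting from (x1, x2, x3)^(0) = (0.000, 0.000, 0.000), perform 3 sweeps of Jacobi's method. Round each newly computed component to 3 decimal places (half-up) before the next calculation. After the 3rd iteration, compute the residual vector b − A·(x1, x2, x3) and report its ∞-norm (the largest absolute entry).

1.916

Iteration 1:
  x1 = (-10 - (1)·0.000 - (2)·0.000) / (5) = -2.000
  x2 = (12 - (-2)·0.000 - (2)·0.000) / (5) = 2.400
  x3 = (8 - (2)·0.000 - (4)·0.000) / (7) = 1.143
Iteration 2:
  x1 = (-10 - (1)·2.400 - (2)·1.143) / (5) = -2.937
  x2 = (12 - (-2)·-2.000 - (2)·1.143) / (5) = 1.143
  x3 = (8 - (2)·-2.000 - (4)·2.400) / (7) = 0.343
Iteration 3:
  x1 = (-10 - (1)·1.143 - (2)·0.343) / (5) = -2.366
  x2 = (12 - (-2)·-2.937 - (2)·0.343) / (5) = 1.088
  x3 = (8 - (2)·-2.937 - (4)·1.143) / (7) = 1.329
Residual b − A·x = (-1.916, -0.830, -0.923); ∞-norm = 1.916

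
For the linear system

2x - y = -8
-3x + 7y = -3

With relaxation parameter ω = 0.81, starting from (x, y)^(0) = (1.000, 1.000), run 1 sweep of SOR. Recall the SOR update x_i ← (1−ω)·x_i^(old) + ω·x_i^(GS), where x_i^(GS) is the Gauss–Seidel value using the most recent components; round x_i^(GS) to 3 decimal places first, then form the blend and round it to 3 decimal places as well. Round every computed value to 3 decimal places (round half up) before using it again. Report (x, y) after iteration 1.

(-2.645, -1.075)

Iteration 1:
  x: GS value = (-8 - (-1)·1.000) / (2) = -3.500;  x ← (1−ω)·1.000 + ω·-3.500 = -2.645
  y: GS value = (-3 - (-3)·-2.645) / (7) = -1.562;  y ← (1−ω)·1.000 + ω·-1.562 = -1.075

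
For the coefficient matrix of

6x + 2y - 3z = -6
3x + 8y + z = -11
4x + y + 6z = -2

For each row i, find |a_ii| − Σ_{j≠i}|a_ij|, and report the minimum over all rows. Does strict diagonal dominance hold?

row 1: |6| − (2+3) = 1
row 2: |8| − (3+1) = 4
row 3: |6| − (4+1) = 1
minimum over rows = 1 → strictly diagonally dominant (convergence guaranteed)

1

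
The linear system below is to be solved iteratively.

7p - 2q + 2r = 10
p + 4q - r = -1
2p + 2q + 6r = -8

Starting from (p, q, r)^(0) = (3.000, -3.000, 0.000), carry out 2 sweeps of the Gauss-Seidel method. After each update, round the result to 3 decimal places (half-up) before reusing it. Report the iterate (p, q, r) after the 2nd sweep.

(1.714, -1.027, -1.562)

Iteration 1:
  p = (10 - (-2)·-3.000 - (2)·0.000) / (7) = 0.571
  q = (-1 - (1)·0.571 - (-1)·0.000) / (4) = -0.393
  r = (-8 - (2)·0.571 - (2)·-0.393) / (6) = -1.393
Iteration 2:
  p = (10 - (-2)·-0.393 - (2)·-1.393) / (7) = 1.714
  q = (-1 - (1)·1.714 - (-1)·-1.393) / (4) = -1.027
  r = (-8 - (2)·1.714 - (2)·-1.027) / (6) = -1.562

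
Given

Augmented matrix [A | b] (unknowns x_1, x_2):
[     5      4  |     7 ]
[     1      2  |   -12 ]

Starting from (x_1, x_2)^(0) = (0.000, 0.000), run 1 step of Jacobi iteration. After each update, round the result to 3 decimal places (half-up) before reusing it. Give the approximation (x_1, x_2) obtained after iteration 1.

(1.400, -6.000)

Iteration 1:
  x_1 = (7 - (4)·0.000) / (5) = 1.400
  x_2 = (-12 - (1)·0.000) / (2) = -6.000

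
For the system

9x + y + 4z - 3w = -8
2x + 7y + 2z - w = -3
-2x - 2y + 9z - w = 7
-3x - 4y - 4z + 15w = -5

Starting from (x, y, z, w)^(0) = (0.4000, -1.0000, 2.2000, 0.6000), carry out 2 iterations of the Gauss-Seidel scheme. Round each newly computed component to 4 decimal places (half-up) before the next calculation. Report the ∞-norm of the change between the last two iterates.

Iteration 1:
  x = (-8 - (1)·-1.0000 - (4)·2.2000 - (-3)·0.6000) / (9) = -1.5556
  y = (-3 - (2)·-1.5556 - (2)·2.2000 - (-1)·0.6000) / (7) = -0.5270
  z = (7 - (-2)·-1.5556 - (-2)·-0.5270 - (-1)·0.6000) / (9) = 0.3816
  w = (-5 - (-3)·-1.5556 - (-4)·-0.5270 - (-4)·0.3816) / (15) = -0.6832
Iteration 2:
  x = (-8 - (1)·-0.5270 - (4)·0.3816 - (-3)·-0.6832) / (9) = -1.2277
  y = (-3 - (2)·-1.2277 - (2)·0.3816 - (-1)·-0.6832) / (7) = -0.2844
  z = (7 - (-2)·-1.2277 - (-2)·-0.2844 - (-1)·-0.6832) / (9) = 0.3658
  w = (-5 - (-3)·-1.2277 - (-4)·-0.2844 - (-4)·0.3658) / (15) = -0.5572
Change: (0.3279, 0.2426, -0.0158, 0.1260) → max |·| = 0.3279

0.3279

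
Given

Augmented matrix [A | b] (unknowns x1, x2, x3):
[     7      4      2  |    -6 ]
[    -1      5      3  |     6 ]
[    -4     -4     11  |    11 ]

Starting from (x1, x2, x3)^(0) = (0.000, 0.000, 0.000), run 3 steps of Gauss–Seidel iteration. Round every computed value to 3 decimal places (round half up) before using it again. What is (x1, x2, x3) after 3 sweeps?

Iteration 1:
  x1 = (-6 - (4)·0.000 - (2)·0.000) / (7) = -0.857
  x2 = (6 - (-1)·-0.857 - (3)·0.000) / (5) = 1.029
  x3 = (11 - (-4)·-0.857 - (-4)·1.029) / (11) = 1.063
Iteration 2:
  x1 = (-6 - (4)·1.029 - (2)·1.063) / (7) = -1.749
  x2 = (6 - (-1)·-1.749 - (3)·1.063) / (5) = 0.212
  x3 = (11 - (-4)·-1.749 - (-4)·0.212) / (11) = 0.441
Iteration 3:
  x1 = (-6 - (4)·0.212 - (2)·0.441) / (7) = -1.104
  x2 = (6 - (-1)·-1.104 - (3)·0.441) / (5) = 0.715
  x3 = (11 - (-4)·-1.104 - (-4)·0.715) / (11) = 0.859

(-1.104, 0.715, 0.859)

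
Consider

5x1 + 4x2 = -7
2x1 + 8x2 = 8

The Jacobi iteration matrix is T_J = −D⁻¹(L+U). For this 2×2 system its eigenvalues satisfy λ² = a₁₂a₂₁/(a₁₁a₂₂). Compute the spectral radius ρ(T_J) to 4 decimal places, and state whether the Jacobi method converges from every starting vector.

a₁₂a₂₁/(a₁₁a₂₂) = (4)·(2) / ((5)·(8)) = 0.200000
ρ = √|0.200000| = √0.200000 = 0.4472
ρ < 1, so Jacobi converges

0.4472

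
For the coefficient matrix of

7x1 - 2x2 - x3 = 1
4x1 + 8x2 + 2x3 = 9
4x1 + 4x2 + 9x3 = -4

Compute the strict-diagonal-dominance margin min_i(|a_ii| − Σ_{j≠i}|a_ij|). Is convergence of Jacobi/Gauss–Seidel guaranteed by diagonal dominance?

1

row 1: |7| − (2+1) = 4
row 2: |8| − (4+2) = 2
row 3: |9| − (4+4) = 1
minimum over rows = 1 → strictly diagonally dominant (convergence guaranteed)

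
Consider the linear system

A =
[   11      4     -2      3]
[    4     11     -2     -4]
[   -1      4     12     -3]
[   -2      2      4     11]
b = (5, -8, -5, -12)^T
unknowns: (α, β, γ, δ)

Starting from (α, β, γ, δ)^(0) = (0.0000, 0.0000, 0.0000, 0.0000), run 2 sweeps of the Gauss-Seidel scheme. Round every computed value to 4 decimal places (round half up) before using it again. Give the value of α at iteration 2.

0.9870

Iteration 1:
  α = (5 - (4)·0.0000 - (-2)·0.0000 - (3)·0.0000) / (11) = 0.4545
  β = (-8 - (4)·0.4545 - (-2)·0.0000 - (-4)·0.0000) / (11) = -0.8925
  γ = (-5 - (-1)·0.4545 - (4)·-0.8925 - (-3)·0.0000) / (12) = -0.0813
  δ = (-12 - (-2)·0.4545 - (2)·-0.8925 - (4)·-0.0813) / (11) = -0.8164
Iteration 2:
  α = (5 - (4)·-0.8925 - (-2)·-0.0813 - (3)·-0.8164) / (11) = 0.9870
  β = (-8 - (4)·0.9870 - (-2)·-0.0813 - (-4)·-0.8164) / (11) = -1.3978
  γ = (-5 - (-1)·0.9870 - (4)·-1.3978 - (-3)·-0.8164) / (12) = -0.0726
  δ = (-12 - (-2)·0.9870 - (2)·-1.3978 - (4)·-0.0726) / (11) = -0.6309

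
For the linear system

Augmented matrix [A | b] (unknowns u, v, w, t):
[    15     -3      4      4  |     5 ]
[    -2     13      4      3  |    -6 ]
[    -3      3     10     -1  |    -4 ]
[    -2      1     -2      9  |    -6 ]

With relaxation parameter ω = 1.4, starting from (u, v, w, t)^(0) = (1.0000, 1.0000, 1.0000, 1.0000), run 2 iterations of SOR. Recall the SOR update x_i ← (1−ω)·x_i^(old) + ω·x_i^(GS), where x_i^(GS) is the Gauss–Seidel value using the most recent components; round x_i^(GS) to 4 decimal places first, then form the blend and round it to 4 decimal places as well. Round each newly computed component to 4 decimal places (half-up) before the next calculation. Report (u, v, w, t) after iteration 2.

(0.6291, 0.7241, -0.6930, -0.5757)

Iteration 1:
  u: GS value = (5 - (-3)·1.0000 - (4)·1.0000 - (4)·1.0000) / (15) = 0.0000;  u ← (1−ω)·1.0000 + ω·0.0000 = -0.4000
  v: GS value = (-6 - (-2)·-0.4000 - (4)·1.0000 - (3)·1.0000) / (13) = -1.0615;  v ← (1−ω)·1.0000 + ω·-1.0615 = -1.8861
  w: GS value = (-4 - (-3)·-0.4000 - (3)·-1.8861 - (-1)·1.0000) / (10) = 0.1458;  w ← (1−ω)·1.0000 + ω·0.1458 = -0.1959
  t: GS value = (-6 - (-2)·-0.4000 - (1)·-1.8861 - (-2)·-0.1959) / (9) = -0.5895;  t ← (1−ω)·1.0000 + ω·-0.5895 = -1.2253
Iteration 2:
  u: GS value = (5 - (-3)·-1.8861 - (4)·-0.1959 - (4)·-1.2253) / (15) = 0.3351;  u ← (1−ω)·-0.4000 + ω·0.3351 = 0.6291
  v: GS value = (-6 - (-2)·0.6291 - (4)·-0.1959 - (3)·-1.2253) / (13) = -0.0217;  v ← (1−ω)·-1.8861 + ω·-0.0217 = 0.7241
  w: GS value = (-4 - (-3)·0.6291 - (3)·0.7241 - (-1)·-1.2253) / (10) = -0.5510;  w ← (1−ω)·-0.1959 + ω·-0.5510 = -0.6930
  t: GS value = (-6 - (-2)·0.6291 - (1)·0.7241 - (-2)·-0.6930) / (9) = -0.7613;  t ← (1−ω)·-1.2253 + ω·-0.7613 = -0.5757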